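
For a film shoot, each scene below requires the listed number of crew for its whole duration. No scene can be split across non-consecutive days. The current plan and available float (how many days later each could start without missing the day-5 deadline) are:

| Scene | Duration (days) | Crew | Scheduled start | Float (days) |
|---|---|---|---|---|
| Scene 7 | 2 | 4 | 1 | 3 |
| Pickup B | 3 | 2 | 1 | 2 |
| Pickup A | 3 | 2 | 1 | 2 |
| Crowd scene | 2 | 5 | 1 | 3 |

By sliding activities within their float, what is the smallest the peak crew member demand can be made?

7

Early-start (Scene 7@1, Pickup B@1, Pickup A@1, Crowd scene@1) gives peak 13: d1:13  d2:13  d3:4  d4:0  d5:0.
Shift Pickup A→3, Crowd scene→4.
Schedule Scene 7@1, Pickup B@1, Pickup A@3, Crowd scene@4: d1:6  d2:6  d3:4  d4:7  d5:7 — peak 7.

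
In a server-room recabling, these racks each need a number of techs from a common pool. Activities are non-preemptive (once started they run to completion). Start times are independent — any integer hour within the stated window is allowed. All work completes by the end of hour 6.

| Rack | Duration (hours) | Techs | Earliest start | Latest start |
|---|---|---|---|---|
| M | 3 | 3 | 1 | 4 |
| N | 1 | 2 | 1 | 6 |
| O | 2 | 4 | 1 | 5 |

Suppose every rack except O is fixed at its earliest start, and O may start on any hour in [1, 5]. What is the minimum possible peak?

5

O@1: h1:9  h2:7  h3:3  h4:0  h5:0  h6:0 → peak 9
O@2: h1:5  h2:7  h3:7  h4:0  h5:0  h6:0 → peak 7
O@3: h1:5  h2:3  h3:7  h4:4  h5:0  h6:0 → peak 7
O@4: h1:5  h2:3  h3:3  h4:4  h5:4  h6:0 → peak 5
O@5: h1:5  h2:3  h3:3  h4:0  h5:4  h6:4 → peak 5
Best is O@4, peak 5.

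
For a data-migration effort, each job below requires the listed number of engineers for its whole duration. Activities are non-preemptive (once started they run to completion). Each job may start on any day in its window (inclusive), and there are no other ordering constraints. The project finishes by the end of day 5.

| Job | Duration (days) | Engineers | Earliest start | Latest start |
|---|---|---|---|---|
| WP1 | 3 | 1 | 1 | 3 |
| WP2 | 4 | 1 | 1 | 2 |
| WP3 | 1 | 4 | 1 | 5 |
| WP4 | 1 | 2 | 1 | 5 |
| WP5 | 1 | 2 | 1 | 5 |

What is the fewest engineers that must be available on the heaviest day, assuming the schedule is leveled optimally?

Early-start (WP1@1, WP2@1, WP3@1, WP4@1, WP5@1) gives peak 10: d1:10  d2:2  d3:2  d4:1  d5:0.
Shift WP3→5, WP5→2.
Schedule WP1@1, WP2@1, WP3@5, WP4@1, WP5@2: d1:4  d2:4  d3:2  d4:1  d5:4 — peak 4.

4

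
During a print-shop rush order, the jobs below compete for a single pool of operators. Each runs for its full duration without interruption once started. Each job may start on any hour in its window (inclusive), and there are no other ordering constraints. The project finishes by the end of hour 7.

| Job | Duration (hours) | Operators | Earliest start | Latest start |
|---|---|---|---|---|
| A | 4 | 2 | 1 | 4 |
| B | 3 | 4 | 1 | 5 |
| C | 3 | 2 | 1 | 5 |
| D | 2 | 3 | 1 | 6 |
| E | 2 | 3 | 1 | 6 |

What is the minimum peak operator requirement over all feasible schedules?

6

Early-start (A@1, B@1, C@1, D@1, E@1) gives peak 14: h1:14  h2:14  h3:8  h4:2  h5:0  h6:0  h7:0.
Shift C→5, D→4, E→6.
Schedule A@1, B@1, C@5, D@4, E@6: h1:6  h2:6  h3:6  h4:5  h5:5  h6:5  h7:5 — peak 6.
Total operator-hours = 38 over 7 hours ⇒ peak ≥ ⌈38/7⌉ = 6, so 6 is optimal.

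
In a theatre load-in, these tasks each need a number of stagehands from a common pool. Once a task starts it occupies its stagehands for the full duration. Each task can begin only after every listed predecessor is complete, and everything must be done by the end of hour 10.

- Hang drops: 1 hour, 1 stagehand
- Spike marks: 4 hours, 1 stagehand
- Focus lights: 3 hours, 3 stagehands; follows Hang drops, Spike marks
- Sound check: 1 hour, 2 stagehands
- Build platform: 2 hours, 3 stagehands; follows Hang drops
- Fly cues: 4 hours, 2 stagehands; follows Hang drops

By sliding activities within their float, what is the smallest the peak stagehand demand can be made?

3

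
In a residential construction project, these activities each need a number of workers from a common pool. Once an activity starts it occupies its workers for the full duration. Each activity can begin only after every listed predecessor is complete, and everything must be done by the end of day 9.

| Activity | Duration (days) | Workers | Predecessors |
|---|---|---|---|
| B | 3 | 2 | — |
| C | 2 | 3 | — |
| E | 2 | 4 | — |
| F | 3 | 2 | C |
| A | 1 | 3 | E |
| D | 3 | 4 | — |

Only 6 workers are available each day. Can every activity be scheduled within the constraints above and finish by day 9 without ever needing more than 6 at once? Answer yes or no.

yes

Schedule B@1, C@1, E@3, F@4, A@5, D@6: d1:5  d2:5  d3:6  d4:6  d5:5  d6:6  d7:4  d8:4  d9:0 — peak 6 ≤ 6.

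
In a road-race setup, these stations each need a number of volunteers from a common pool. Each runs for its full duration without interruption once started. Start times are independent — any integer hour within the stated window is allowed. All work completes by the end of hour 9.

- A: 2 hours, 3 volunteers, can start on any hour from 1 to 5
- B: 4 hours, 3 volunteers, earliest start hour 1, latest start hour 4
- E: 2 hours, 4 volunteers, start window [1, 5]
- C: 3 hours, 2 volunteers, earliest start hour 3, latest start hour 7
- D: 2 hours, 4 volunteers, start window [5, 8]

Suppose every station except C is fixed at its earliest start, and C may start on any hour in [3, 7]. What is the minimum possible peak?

10

C@3: h1:10  h2:10  h3:5  h4:5  h5:6  h6:4  h7:0  h8:0  h9:0 → peak 10
C@4: h1:10  h2:10  h3:3  h4:5  h5:6  h6:6  h7:0  h8:0  h9:0 → peak 10
C@5: h1:10  h2:10  h3:3  h4:3  h5:6  h6:6  h7:2  h8:0  h9:0 → peak 10
C@6: h1:10  h2:10  h3:3  h4:3  h5:4  h6:6  h7:2  h8:2  h9:0 → peak 10
C@7: h1:10  h2:10  h3:3  h4:3  h5:4  h6:4  h7:2  h8:2  h9:2 → peak 10
Best is C@3, peak 10.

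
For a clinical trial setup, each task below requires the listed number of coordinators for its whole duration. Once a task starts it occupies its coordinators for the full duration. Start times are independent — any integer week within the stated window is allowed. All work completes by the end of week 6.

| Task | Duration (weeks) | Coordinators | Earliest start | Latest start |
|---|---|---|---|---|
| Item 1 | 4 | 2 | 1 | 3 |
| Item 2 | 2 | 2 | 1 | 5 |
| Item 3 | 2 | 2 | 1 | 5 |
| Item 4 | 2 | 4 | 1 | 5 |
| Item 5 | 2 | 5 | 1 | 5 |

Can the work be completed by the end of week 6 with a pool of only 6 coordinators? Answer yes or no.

yes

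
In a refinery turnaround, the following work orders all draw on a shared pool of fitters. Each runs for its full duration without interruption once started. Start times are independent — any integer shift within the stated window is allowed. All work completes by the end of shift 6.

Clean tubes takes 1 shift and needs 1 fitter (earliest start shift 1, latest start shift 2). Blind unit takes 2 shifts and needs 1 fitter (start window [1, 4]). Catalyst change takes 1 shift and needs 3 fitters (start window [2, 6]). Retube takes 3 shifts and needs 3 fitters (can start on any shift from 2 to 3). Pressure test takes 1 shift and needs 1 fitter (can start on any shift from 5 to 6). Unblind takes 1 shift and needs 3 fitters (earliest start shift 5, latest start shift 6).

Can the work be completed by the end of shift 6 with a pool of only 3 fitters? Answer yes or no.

Total fitter-shifts = 19; over 6 shifts the average is 19/6 > 3, so some shift must exceed 3.

no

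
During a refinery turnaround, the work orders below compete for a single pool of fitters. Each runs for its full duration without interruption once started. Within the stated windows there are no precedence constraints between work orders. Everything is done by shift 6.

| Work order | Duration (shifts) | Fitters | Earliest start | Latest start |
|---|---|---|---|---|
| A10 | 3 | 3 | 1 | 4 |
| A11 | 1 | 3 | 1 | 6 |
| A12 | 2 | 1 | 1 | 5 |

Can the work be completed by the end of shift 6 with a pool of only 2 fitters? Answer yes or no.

Total fitter-shifts = 14; over 6 shifts the average is 14/6 > 2, so some shift must exceed 2.

no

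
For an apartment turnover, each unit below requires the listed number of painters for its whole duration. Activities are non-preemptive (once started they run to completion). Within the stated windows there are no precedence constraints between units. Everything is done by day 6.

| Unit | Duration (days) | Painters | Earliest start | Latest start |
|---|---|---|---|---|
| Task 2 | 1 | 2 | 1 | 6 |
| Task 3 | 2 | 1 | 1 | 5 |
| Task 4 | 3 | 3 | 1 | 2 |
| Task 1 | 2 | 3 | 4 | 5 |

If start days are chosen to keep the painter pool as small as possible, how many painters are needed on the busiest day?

Early-start (Task 2@1, Task 3@1, Task 4@1, Task 1@4) gives peak 6: d1:6  d2:4  d3:3  d4:3  d5:3  d6:0.
Shift Task 4→2, Task 1→5.
Schedule Task 2@1, Task 3@1, Task 4@2, Task 1@5: d1:3  d2:4  d3:3  d4:3  d5:3  d6:3 — peak 4.
Total painter-days = 19 over 6 days ⇒ peak ≥ ⌈19/6⌉ = 4, so 4 is optimal.

4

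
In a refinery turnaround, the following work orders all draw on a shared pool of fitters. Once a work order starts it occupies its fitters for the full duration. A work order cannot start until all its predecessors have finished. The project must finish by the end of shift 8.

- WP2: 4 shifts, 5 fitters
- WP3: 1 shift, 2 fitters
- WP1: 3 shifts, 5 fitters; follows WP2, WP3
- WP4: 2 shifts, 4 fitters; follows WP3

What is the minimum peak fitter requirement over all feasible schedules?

Schedule WP2@1, WP3@1, WP1@5, WP4@2: s1:7  s2:9  s3:9  s4:5  s5:5  s6:5  s7:5  s8:0 — peak 9.

9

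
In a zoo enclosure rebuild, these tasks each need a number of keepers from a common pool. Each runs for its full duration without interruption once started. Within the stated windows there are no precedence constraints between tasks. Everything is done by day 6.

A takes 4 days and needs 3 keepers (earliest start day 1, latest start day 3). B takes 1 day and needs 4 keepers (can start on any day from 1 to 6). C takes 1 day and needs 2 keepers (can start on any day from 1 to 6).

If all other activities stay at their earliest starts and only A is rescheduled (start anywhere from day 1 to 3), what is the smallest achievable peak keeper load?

A@1: d1:9  d2:3  d3:3  d4:3  d5:0  d6:0 → peak 9
A@2: d1:6  d2:3  d3:3  d4:3  d5:3  d6:0 → peak 6
A@3: d1:6  d2:0  d3:3  d4:3  d5:3  d6:3 → peak 6
Best is A@2, peak 6.

6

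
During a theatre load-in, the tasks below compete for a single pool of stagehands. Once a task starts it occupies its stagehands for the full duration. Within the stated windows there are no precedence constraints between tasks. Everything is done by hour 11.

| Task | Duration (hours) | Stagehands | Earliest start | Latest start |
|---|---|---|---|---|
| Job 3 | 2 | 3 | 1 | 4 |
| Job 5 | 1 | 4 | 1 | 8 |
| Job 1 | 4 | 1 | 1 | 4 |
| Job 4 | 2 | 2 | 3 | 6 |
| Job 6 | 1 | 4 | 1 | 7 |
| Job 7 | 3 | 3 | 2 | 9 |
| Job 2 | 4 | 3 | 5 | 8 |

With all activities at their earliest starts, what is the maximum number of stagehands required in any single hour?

12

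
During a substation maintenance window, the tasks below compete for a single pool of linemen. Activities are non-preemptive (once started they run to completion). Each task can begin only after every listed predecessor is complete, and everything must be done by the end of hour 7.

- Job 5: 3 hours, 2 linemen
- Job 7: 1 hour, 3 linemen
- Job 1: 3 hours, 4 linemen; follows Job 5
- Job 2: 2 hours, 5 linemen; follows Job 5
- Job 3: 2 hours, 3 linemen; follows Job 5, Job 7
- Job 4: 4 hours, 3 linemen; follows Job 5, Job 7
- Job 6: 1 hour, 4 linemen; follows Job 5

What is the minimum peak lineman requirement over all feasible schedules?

12

Early-start (Job 5@1, Job 7@1, Job 1@4, Job 2@4, Job 3@4, Job 4@4, Job 6@4) gives peak 19: h1:5  h2:2  h3:2  h4:19  h5:15  h6:7  h7:3.
Shift Job 3→6, Job 6→7.
Schedule Job 5@1, Job 7@1, Job 1@4, Job 2@4, Job 3@6, Job 4@4, Job 6@7: h1:5  h2:2  h3:2  h4:12  h5:12  h6:10  h7:10 — peak 12.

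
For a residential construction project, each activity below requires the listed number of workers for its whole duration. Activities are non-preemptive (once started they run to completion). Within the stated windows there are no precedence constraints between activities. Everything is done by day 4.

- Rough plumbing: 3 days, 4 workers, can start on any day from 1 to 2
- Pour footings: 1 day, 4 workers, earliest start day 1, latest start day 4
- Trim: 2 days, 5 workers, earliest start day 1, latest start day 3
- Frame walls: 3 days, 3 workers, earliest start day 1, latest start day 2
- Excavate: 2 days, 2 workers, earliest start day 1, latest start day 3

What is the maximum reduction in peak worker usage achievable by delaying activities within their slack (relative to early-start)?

Early-start peak: d1:18  d2:14  d3:7  d4:0 ⇒ 18.
Leveled (Rough plumbing@1, Pour footings@1, Trim@3, Frame walls@2, Excavate@1): d1:10  d2:9  d3:12  d4:8 ⇒ 12.
Reduction 18 − 12 = 6.

6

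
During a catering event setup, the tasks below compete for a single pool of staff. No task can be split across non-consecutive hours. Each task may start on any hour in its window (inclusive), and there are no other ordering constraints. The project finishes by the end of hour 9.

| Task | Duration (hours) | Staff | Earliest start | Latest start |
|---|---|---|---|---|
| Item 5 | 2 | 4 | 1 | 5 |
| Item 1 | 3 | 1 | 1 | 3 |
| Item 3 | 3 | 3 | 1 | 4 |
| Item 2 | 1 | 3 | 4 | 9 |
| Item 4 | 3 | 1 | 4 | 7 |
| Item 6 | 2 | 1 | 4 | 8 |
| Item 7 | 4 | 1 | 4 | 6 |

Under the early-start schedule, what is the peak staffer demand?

Early-start schedule: Item 5@1, Item 1@1, Item 3@1, Item 2@4, Item 4@4, Item 6@4, Item 7@4.
Load per hour: hour 1: 8, hour 2: 8, hour 3: 4, hour 4: 6, hour 5: 3, hour 6: 2, hour 7: 1, hour 8: 0, hour 9: 0.
Peak is 8.

8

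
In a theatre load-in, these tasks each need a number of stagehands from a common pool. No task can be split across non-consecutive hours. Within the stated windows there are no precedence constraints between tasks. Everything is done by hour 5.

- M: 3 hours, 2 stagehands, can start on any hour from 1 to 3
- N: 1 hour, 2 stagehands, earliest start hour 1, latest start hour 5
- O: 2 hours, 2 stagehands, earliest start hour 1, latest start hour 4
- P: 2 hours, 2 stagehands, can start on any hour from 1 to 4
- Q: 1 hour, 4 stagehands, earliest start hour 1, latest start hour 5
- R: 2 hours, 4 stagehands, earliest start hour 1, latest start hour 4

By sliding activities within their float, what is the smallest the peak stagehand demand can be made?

Early-start (M@1, N@1, O@1, P@1, Q@1, R@1) gives peak 16: h1:16  h2:10  h3:2  h4:0  h5:0.
Shift P→4, Q→3, R→4.
Schedule M@1, N@1, O@1, P@4, Q@3, R@4: h1:6  h2:4  h3:6  h4:6  h5:6 — peak 6.
Total stagehand-hours = 28 over 5 hours ⇒ peak ≥ ⌈28/5⌉ = 6, so 6 is optimal.

6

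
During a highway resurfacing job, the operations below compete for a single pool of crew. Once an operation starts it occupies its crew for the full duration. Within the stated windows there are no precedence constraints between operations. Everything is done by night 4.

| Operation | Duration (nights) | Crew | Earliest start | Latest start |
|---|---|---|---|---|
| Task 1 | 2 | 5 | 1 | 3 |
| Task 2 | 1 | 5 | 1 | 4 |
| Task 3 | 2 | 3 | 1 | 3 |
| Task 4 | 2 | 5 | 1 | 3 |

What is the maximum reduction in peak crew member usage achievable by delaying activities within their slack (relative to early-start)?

Early-start peak: n1:18  n2:13  n3:0  n4:0 ⇒ 18.
Leveled (Task 1@1, Task 2@1, Task 3@2, Task 4@3): n1:10  n2:8  n3:8  n4:5 ⇒ 10.
Reduction 18 − 10 = 8.

8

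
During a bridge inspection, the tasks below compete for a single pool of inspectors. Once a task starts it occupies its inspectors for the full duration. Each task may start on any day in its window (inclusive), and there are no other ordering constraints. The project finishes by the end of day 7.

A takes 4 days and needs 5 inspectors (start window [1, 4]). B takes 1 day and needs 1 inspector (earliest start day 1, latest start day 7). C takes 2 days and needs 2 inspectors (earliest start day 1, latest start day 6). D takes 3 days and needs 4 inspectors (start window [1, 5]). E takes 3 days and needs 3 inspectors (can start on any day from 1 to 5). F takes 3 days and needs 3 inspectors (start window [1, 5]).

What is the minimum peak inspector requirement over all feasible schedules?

9

Early-start (A@1, B@1, C@1, D@1, E@1, F@1) gives peak 18: d1:18  d2:17  d3:15  d4:5  d5:0  d6:0  d7:0.
Shift C→4, D→5, F→5.
Schedule A@1, B@1, C@4, D@5, E@1, F@5: d1:9  d2:8  d3:8  d4:7  d5:9  d6:7  d7:7 — peak 9.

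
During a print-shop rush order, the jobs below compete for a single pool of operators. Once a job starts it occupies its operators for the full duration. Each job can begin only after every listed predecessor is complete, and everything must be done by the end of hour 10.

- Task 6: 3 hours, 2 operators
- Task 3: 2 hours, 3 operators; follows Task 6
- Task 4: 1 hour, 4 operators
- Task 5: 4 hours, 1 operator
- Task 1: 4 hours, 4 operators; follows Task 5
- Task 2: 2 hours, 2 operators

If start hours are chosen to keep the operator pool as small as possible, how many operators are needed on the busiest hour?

Early-start (Task 6@1, Task 3@4, Task 4@1, Task 5@1, Task 1@5, Task 2@1) gives peak 9: h1:9  h2:5  h3:3  h4:4  h5:7  h6:4  h7:4  h8:4  h9:0  h10:0.
Shift Task 4→6, Task 1→7.
Schedule Task 6@1, Task 3@4, Task 4@6, Task 5@1, Task 1@7, Task 2@1: h1:5  h2:5  h3:3  h4:4  h5:3  h6:4  h7:4  h8:4  h9:4  h10:4 — peak 5.

5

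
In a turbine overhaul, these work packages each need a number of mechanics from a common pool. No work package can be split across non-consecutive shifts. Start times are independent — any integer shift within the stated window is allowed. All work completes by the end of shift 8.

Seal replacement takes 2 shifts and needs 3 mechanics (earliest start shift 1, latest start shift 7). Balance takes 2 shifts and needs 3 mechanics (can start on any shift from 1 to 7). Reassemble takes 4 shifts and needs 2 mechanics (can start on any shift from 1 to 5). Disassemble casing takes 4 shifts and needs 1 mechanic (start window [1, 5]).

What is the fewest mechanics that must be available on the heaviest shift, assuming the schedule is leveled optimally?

3

Early-start (Seal replacement@1, Balance@1, Reassemble@1, Disassemble casing@1) gives peak 9: s1:9  s2:9  s3:3  s4:3  s5:0  s6:0  s7:0  s8:0.
Shift Balance→3, Reassemble→5, Disassemble casing→5.
Schedule Seal replacement@1, Balance@3, Reassemble@5, Disassemble casing@5: s1:3  s2:3  s3:3  s4:3  s5:3  s6:3  s7:3  s8:3 — peak 3.
Total mechanic-shifts = 24 over 8 shifts ⇒ peak ≥ ⌈24/8⌉ = 3, so 3 is optimal.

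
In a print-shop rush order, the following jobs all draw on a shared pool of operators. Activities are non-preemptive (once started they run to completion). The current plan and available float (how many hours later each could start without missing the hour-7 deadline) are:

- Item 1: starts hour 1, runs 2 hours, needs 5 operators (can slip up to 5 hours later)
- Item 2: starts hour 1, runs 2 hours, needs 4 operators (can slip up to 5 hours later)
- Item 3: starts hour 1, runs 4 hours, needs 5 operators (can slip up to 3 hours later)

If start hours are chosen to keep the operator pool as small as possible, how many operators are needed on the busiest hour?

9

Early-start (Item 1@1, Item 2@1, Item 3@1) gives peak 14: h1:14  h2:14  h3:5  h4:5  h5:0  h6:0  h7:0.
Shift Item 3→3.
Schedule Item 1@1, Item 2@1, Item 3@3: h1:9  h2:9  h3:5  h4:5  h5:5  h6:5  h7:0 — peak 9.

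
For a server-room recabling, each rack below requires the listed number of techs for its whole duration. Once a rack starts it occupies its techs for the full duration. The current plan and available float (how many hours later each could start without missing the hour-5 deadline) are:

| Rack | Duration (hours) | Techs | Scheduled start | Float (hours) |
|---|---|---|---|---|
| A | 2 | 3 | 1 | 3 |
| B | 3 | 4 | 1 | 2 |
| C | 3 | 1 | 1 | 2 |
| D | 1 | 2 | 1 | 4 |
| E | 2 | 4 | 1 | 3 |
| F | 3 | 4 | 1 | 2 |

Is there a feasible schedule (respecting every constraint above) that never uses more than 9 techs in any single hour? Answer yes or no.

Schedule A@1, B@1, C@2, D@1, E@4, F@3: h1:9  h2:8  h3:9  h4:9  h5:8 — peak 9 ≤ 9.

yes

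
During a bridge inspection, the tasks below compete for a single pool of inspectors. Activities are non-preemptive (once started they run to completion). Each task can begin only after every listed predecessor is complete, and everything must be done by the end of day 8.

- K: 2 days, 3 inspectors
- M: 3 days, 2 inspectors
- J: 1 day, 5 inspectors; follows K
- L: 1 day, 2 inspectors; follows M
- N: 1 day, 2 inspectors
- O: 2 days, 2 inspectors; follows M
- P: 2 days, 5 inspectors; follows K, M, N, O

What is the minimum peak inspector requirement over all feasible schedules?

Early-start (K@1, M@1, J@3, L@4, N@1, O@4, P@6) gives peak 7: d1:7  d2:5  d3:7  d4:4  d5:2  d6:5  d7:5  d8:0.
Shift J→4, L→5, N→3, O→5, P→7.
Schedule K@1, M@1, J@4, L@5, N@3, O@5, P@7: d1:5  d2:5  d3:4  d4:5  d5:4  d6:2  d7:5  d8:5 — peak 5.
Total inspector-days = 35 over 8 days ⇒ peak ≥ ⌈35/8⌉ = 5, so 5 is optimal.

5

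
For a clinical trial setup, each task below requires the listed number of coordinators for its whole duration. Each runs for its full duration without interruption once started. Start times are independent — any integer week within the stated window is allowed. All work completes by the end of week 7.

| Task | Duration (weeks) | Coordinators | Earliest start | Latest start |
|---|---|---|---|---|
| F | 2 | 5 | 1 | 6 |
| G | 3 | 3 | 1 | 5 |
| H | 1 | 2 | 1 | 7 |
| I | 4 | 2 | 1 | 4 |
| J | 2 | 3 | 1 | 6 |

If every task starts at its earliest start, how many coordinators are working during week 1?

15

At early start, week 1 has: F, G, H, I, J.
Demand: 5 + 3 + 2 + 2 + 3 = 15.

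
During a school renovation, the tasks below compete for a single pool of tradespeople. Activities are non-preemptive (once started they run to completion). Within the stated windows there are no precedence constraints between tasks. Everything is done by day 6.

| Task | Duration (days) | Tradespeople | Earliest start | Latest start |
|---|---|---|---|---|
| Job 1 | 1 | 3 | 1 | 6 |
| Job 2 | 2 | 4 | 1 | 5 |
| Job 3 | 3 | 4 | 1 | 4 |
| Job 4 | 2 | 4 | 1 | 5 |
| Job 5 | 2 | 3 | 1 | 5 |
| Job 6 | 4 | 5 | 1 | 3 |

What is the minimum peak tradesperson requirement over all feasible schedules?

Early-start (Job 1@1, Job 2@1, Job 3@1, Job 4@1, Job 5@1, Job 6@1) gives peak 23: d1:23  d2:20  d3:9  d4:5  d5:0  d6:0.
Shift Job 3→2, Job 4→5, Job 6→3.
Schedule Job 1@1, Job 2@1, Job 3@2, Job 4@5, Job 5@1, Job 6@3: d1:10  d2:11  d3:9  d4:9  d5:9  d6:9 — peak 11.

11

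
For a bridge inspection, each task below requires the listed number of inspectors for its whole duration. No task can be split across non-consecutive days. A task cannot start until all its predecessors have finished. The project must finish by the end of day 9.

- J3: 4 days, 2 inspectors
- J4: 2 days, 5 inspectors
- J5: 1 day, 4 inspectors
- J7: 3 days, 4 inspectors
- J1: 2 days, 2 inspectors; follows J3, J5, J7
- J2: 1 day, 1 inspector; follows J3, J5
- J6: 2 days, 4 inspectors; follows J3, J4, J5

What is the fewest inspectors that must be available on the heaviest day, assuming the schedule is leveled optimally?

6

Early-start (J3@1, J4@1, J5@1, J7@1, J1@5, J2@5, J6@5) gives peak 15: d1:15  d2:11  d3:6  d4:2  d5:7  d6:6  d7:0  d8:0  d9:0.
Shift J4→5, J7→2, J1→7, J6→7.
Schedule J3@1, J4@5, J5@1, J7@2, J1@7, J2@5, J6@7: d1:6  d2:6  d3:6  d4:6  d5:6  d6:5  d7:6  d8:6  d9:0 — peak 6.
Total inspector-days = 47 over 9 days ⇒ peak ≥ ⌈47/9⌉ = 6, so 6 is optimal.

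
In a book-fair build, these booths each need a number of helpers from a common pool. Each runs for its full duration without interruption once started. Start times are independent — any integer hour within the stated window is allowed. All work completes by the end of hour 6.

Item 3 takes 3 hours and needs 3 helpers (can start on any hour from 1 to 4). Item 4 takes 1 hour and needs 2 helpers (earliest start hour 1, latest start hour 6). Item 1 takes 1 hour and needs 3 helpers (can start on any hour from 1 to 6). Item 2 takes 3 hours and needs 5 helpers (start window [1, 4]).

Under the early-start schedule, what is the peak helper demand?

Early-start schedule: Item 3@1, Item 4@1, Item 1@1, Item 2@1.
Load per hour: hour 1: 13, hour 2: 8, hour 3: 8, hour 4: 0, hour 5: 0, hour 6: 0.
Peak is 13.

13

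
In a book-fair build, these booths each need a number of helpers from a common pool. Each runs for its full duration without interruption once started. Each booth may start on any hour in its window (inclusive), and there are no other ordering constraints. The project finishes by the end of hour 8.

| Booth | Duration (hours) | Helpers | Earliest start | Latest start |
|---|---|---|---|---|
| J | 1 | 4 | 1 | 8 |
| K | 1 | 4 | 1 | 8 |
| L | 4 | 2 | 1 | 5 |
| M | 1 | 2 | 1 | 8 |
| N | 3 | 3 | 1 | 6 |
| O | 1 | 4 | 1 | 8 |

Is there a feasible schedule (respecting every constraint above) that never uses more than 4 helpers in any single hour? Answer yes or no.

no

The minimum achievable peak is 5; 4 < 5, so no feasible schedule stays within the cap.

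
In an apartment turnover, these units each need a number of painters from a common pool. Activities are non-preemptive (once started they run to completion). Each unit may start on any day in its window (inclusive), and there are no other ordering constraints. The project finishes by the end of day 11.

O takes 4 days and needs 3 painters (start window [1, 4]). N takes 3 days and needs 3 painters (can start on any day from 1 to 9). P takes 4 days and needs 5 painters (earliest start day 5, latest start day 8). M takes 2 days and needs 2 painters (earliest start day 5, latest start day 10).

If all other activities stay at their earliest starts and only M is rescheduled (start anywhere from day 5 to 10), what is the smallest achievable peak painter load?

6

M@5: d1:6  d2:6  d3:6  d4:3  d5:7  d6:7  d7:5  d8:5  d9:0  d10:0  d11:0 → peak 7
M@6: d1:6  d2:6  d3:6  d4:3  d5:5  d6:7  d7:7  d8:5  d9:0  d10:0  d11:0 → peak 7
M@7: d1:6  d2:6  d3:6  d4:3  d5:5  d6:5  d7:7  d8:7  d9:0  d10:0  d11:0 → peak 7
M@8: d1:6  d2:6  d3:6  d4:3  d5:5  d6:5  d7:5  d8:7  d9:2  d10:0  d11:0 → peak 7
M@9: d1:6  d2:6  d3:6  d4:3  d5:5  d6:5  d7:5  d8:5  d9:2  d10:2  d11:0 → peak 6
M@10: d1:6  d2:6  d3:6  d4:3  d5:5  d6:5  d7:5  d8:5  d9:0  d10:2  d11:2 → peak 6
Best is M@9, peak 6.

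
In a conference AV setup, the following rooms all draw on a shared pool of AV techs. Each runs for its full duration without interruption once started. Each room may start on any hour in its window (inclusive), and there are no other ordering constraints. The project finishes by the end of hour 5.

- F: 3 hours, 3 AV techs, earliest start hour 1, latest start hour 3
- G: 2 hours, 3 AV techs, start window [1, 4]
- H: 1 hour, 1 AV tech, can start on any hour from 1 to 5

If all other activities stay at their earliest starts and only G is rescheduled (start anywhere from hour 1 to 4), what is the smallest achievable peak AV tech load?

4

G@1: h1:7  h2:6  h3:3  h4:0  h5:0 → peak 7
G@2: h1:4  h2:6  h3:6  h4:0  h5:0 → peak 6
G@3: h1:4  h2:3  h3:6  h4:3  h5:0 → peak 6
G@4: h1:4  h2:3  h3:3  h4:3  h5:3 → peak 4
Best is G@4, peak 4.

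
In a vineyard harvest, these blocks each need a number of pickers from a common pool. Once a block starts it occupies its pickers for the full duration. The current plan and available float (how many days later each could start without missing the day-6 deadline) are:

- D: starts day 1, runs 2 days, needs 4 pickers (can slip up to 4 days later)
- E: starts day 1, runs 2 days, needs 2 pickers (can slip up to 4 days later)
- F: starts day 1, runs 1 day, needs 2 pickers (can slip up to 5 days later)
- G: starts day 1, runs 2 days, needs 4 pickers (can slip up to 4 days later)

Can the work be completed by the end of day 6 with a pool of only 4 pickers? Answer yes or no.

yes

Schedule D@1, E@3, F@3, G@5: d1:4  d2:4  d3:4  d4:2  d5:4  d6:4 — peak 4 ≤ 4.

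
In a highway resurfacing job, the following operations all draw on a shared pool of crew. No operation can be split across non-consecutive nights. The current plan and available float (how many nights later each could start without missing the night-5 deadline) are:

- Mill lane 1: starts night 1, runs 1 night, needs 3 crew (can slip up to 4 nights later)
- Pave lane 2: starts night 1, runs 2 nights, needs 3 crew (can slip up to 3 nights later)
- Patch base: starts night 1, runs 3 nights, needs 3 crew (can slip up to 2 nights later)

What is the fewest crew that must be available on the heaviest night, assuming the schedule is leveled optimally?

6

Early-start (Mill lane 1@1, Pave lane 2@1, Patch base@1) gives peak 9: n1:9  n2:6  n3:3  n4:0  n5:0.
Shift Patch base→2.
Schedule Mill lane 1@1, Pave lane 2@1, Patch base@2: n1:6  n2:6  n3:3  n4:3  n5:0 — peak 6.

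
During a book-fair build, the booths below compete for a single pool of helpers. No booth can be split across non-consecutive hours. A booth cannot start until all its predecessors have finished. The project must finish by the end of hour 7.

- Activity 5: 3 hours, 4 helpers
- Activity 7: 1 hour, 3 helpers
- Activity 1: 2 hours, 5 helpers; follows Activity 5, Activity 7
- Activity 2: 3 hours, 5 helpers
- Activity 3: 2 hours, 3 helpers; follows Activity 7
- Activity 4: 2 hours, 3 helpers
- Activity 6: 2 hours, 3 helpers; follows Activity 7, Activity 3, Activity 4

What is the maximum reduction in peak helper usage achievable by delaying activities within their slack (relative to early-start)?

Early-start peak: h1:15  h2:15  h3:12  h4:8  h5:8  h6:0  h7:0 ⇒ 15.
Leveled (Activity 5@1, Activity 7@1, Activity 1@4, Activity 2@4, Activity 3@2, Activity 4@1, Activity 6@6): h1:10  h2:10  h3:7  h4:10  h5:10  h6:8  h7:3 ⇒ 10.
Reduction 15 − 10 = 5.

5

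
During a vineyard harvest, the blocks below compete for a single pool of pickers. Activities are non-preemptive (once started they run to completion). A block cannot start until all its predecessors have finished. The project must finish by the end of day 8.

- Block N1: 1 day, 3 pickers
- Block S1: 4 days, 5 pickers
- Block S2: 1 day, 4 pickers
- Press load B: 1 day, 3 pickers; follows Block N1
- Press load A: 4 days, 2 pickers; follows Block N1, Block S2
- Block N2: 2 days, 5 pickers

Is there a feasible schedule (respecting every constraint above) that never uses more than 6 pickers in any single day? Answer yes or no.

The minimum achievable peak is 7; 6 < 7, so no feasible schedule stays within the cap.

no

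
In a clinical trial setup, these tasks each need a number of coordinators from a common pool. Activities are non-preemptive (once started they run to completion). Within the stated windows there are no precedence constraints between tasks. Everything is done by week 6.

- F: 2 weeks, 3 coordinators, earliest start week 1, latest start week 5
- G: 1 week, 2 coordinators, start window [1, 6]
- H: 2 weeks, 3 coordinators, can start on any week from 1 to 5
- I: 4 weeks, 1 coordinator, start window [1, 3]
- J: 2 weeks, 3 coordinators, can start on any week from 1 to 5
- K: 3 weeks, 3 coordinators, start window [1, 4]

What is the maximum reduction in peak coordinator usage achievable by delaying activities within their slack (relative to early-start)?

8

Early-start peak: w1:15  w2:13  w3:4  w4:1  w5:0  w6:0 ⇒ 15.
Leveled (F@1, G@1, H@2, I@1, J@3, K@4): w1:6  w2:7  w3:7  w4:7  w5:3  w6:3 ⇒ 7.
Reduction 15 − 7 = 8.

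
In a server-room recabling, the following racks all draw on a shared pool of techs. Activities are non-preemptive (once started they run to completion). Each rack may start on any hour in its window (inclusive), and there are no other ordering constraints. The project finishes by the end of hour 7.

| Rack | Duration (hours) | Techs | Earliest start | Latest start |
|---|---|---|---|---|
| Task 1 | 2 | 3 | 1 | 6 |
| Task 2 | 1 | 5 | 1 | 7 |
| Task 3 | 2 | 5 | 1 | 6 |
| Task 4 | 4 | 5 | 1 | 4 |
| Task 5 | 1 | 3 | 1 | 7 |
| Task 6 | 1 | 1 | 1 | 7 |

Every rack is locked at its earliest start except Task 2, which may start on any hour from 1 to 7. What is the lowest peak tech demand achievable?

Task 2@1: h1:22  h2:13  h3:5  h4:5  h5:0  h6:0  h7:0 → peak 22
Task 2@2: h1:17  h2:18  h3:5  h4:5  h5:0  h6:0  h7:0 → peak 18
Task 2@3: h1:17  h2:13  h3:10  h4:5  h5:0  h6:0  h7:0 → peak 17
Task 2@4: h1:17  h2:13  h3:5  h4:10  h5:0  h6:0  h7:0 → peak 17
Task 2@5: h1:17  h2:13  h3:5  h4:5  h5:5  h6:0  h7:0 → peak 17
Task 2@6: h1:17  h2:13  h3:5  h4:5  h5:0  h6:5  h7:0 → peak 17
Task 2@7: h1:17  h2:13  h3:5  h4:5  h5:0  h6:0  h7:5 → peak 17
Best is Task 2@3, peak 17.

17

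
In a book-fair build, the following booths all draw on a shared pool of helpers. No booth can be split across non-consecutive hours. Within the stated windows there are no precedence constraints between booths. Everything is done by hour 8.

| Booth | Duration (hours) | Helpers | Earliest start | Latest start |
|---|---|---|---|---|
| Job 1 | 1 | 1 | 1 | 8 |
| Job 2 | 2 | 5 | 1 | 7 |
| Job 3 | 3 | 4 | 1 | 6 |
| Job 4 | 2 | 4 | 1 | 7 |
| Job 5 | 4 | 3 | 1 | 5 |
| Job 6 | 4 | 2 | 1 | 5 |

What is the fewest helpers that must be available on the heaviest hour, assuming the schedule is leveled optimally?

7

Early-start (Job 1@1, Job 2@1, Job 3@1, Job 4@1, Job 5@1, Job 6@1) gives peak 19: h1:19  h2:18  h3:9  h4:5  h5:0  h6:0  h7:0  h8:0.
Shift Job 3→6, Job 4→3, Job 5→5, Job 6→2.
Schedule Job 1@1, Job 2@1, Job 3@6, Job 4@3, Job 5@5, Job 6@2: h1:6  h2:7  h3:6  h4:6  h5:5  h6:7  h7:7  h8:7 — peak 7.
Total helper-hours = 51 over 8 hours ⇒ peak ≥ ⌈51/8⌉ = 7, so 7 is optimal.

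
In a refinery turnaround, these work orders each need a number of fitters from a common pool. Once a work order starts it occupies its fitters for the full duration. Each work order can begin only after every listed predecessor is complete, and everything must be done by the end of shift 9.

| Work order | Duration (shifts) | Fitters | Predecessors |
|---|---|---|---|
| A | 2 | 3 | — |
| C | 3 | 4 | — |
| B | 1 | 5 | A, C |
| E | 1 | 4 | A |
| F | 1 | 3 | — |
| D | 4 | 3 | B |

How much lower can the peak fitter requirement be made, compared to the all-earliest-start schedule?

3

Early-start peak: s1:10  s2:7  s3:8  s4:5  s5:3  s6:3  s7:3  s8:3  s9:0 ⇒ 10.
Leveled (A@1, C@1, B@4, E@5, F@3, D@5): s1:7  s2:7  s3:7  s4:5  s5:7  s6:3  s7:3  s8:3  s9:0 ⇒ 7.
Reduction 10 − 7 = 3.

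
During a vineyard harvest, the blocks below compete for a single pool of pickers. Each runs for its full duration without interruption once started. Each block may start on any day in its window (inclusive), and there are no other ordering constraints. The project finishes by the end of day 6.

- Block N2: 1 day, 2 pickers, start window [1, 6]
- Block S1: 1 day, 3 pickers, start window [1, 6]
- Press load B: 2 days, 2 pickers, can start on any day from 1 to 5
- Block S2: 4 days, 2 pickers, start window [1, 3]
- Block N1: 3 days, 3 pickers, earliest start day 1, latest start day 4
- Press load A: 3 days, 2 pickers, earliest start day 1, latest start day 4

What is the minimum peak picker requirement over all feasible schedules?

6

Early-start (Block N2@1, Block S1@1, Press load B@1, Block S2@1, Block N1@1, Press load A@1) gives peak 14: d1:14  d2:9  d3:7  d4:2  d5:0  d6:0.
Shift Block S1→2, Press load B→4, Block S2→3, Press load A→4.
Schedule Block N2@1, Block S1@2, Press load B@4, Block S2@3, Block N1@1, Press load A@4: d1:5  d2:6  d3:5  d4:6  d5:6  d6:4 — peak 6.
Total picker-days = 32 over 6 days ⇒ peak ≥ ⌈32/6⌉ = 6, so 6 is optimal.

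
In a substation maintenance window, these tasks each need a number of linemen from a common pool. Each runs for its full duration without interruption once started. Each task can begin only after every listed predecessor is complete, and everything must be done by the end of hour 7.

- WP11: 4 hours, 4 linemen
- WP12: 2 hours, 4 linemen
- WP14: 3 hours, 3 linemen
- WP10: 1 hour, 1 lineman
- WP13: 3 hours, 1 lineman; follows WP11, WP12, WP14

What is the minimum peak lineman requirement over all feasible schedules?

11

Early-start (WP11@1, WP12@1, WP14@1, WP10@1, WP13@5) gives peak 12: h1:12  h2:11  h3:7  h4:4  h5:1  h6:1  h7:1.
Shift WP10→3.
Schedule WP11@1, WP12@1, WP14@1, WP10@3, WP13@5: h1:11  h2:11  h3:8  h4:4  h5:1  h6:1  h7:1 — peak 11.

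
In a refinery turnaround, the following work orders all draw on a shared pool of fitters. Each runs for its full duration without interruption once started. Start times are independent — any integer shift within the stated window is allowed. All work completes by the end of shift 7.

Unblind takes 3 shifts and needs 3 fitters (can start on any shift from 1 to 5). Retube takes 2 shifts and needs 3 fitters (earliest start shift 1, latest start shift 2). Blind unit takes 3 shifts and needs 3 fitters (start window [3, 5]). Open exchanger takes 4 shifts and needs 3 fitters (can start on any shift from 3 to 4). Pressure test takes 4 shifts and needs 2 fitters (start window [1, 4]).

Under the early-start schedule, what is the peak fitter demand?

Early-start schedule: Unblind@1, Retube@1, Blind unit@3, Open exchanger@3, Pressure test@1.
Load per shift: shift 1: 8, shift 2: 8, shift 3: 11, shift 4: 8, shift 5: 6, shift 6: 3, shift 7: 0.
Peak is 11.

11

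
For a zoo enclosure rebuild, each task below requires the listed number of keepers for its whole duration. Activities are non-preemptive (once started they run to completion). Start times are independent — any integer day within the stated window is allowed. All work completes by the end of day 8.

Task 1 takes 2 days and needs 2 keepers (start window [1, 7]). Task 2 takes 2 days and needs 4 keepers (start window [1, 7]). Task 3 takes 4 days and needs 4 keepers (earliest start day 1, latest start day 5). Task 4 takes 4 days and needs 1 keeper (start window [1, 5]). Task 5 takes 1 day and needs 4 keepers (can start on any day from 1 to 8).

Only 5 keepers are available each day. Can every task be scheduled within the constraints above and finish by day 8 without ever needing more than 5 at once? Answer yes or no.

no

The minimum achievable peak is 6; 5 < 6, so no feasible schedule stays within the cap.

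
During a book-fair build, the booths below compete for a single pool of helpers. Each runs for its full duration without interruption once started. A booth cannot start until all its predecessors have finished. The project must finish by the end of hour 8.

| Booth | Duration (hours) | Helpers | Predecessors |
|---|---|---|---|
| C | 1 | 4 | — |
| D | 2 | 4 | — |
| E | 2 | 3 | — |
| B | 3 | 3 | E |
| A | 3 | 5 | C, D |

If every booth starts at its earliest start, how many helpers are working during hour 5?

At early start, hour 5 has: B, A.
Demand: 3 + 5 = 8.

8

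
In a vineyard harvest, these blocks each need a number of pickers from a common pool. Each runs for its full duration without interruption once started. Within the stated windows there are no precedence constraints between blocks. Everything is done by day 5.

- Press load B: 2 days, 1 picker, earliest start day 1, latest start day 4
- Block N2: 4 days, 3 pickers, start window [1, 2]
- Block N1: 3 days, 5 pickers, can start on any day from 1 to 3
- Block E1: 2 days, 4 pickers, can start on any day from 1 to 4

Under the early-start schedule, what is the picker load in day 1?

At early start, day 1 has: Press load B, Block N2, Block N1, Block E1.
Demand: 1 + 3 + 5 + 4 = 13.

13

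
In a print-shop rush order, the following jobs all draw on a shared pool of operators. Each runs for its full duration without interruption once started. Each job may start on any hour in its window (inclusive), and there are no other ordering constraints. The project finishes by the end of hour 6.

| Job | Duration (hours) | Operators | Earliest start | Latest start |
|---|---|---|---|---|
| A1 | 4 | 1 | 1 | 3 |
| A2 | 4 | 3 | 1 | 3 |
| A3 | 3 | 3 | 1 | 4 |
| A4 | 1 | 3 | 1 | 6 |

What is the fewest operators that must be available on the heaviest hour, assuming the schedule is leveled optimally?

Early-start (A1@1, A2@1, A3@1, A4@1) gives peak 10: h1:10  h2:7  h3:7  h4:4  h5:0  h6:0.
Shift A4→4.
Schedule A1@1, A2@1, A3@1, A4@4: h1:7  h2:7  h3:7  h4:7  h5:0  h6:0 — peak 7.

7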